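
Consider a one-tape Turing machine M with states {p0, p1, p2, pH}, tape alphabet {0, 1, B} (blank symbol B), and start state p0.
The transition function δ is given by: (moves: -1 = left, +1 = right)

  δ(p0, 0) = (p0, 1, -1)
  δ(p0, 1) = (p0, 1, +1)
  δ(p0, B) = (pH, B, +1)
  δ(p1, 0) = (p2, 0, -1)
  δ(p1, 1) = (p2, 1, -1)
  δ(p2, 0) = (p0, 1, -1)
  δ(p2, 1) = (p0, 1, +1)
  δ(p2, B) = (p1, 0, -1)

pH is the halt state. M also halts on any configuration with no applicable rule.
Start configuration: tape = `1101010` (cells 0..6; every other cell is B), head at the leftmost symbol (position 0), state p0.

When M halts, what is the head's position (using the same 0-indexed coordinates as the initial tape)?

8

p0 | [1]101010BB   read 1 → write 1, move +1, go to p0
p0 | 1[1]01010BB   read 1 → write 1, move +1, go to p0
p0 | 11[0]1010BB   read 0 → write 1, move -1, go to p0
p0 | 1[1]11010BB   read 1 → write 1, move +1, go to p0
p0 | 11[1]1010BB   read 1 → write 1, move +1, go to p0
p0 | 111[1]010BB   read 1 → write 1, move +1, go to p0
p0 | 1111[0]10BB   read 0 → write 1, move -1, go to p0
p0 | 111[1]110BB   read 1 → write 1, move +1, go to p0
p0 | 1111[1]10BB   read 1 → write 1, move +1, go to p0
p0 | 11111[1]0BB   read 1 → write 1, move +1, go to p0
p0 | 111111[0]BB   read 0 → write 1, move -1, go to p0
p0 | 11111[1]1BB   read 1 → write 1, move +1, go to p0
p0 | 111111[1]BB   read 1 → write 1, move +1, go to p0
p0 | 1111111[B]B   read B → write B, move +1, go to pH
pH | 1111111B[B]
At halt the head is at cell 8.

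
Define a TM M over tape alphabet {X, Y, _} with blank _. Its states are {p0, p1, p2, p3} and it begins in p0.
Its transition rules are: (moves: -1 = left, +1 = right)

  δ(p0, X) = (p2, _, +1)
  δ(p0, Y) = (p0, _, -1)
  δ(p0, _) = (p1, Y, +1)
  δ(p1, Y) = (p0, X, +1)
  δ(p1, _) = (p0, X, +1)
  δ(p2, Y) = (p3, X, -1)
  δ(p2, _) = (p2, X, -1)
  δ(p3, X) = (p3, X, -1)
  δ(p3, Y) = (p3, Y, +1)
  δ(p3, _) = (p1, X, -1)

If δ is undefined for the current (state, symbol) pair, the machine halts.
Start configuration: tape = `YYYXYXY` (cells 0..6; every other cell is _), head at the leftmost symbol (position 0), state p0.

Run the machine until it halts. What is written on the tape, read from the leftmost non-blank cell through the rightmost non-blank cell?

state=p0 head=0 tape=___[Y]YYXYXY   (p0,Y)→(p0,_,-1)
state=p0 head=-1 tape=__[_]_YYXYXY   (p0,_)→(p1,Y,+1)
state=p1 head=0 tape=__Y[_]YYXYXY   (p1,_)→(p0,X,+1)
state=p0 head=1 tape=__YX[Y]YXYXY   (p0,Y)→(p0,_,-1)
state=p0 head=0 tape=__Y[X]_YXYXY   (p0,X)→(p2,_,+1)
state=p2 head=1 tape=__Y_[_]YXYXY   (p2,_)→(p2,X,-1)
state=p2 head=0 tape=__Y[_]XYXYXY   (p2,_)→(p2,X,-1)
state=p2 head=-1 tape=__[Y]XXYXYXY   (p2,Y)→(p3,X,-1)
state=p3 head=-2 tape=_[_]XXXYXYXY   (p3,_)→(p1,X,-1)
state=p1 head=-3 tape=[_]XXXXYXYXY   (p1,_)→(p0,X,+1)
state=p0 head=-2 tape=X[X]XXXYXYXY   (p0,X)→(p2,_,+1)
state=p2 head=-1 tape=X_[X]XXYXYXY
The non-blank tape span at halt is X_XXXYXYXY.

X_XXXYXYXY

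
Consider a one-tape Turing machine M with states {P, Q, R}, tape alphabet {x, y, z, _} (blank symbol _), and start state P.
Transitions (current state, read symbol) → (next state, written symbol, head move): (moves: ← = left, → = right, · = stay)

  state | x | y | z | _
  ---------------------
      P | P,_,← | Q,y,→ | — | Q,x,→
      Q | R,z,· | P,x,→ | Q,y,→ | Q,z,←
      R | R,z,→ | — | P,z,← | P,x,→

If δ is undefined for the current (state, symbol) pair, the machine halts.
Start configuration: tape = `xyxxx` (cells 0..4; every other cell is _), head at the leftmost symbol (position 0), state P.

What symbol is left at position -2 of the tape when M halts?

P | __[x]yxxx   read x → write _, move ←, go to P
P | _[_]_yxxx   read _ → write x, move →, go to Q
Q | _x[_]yxxx   read _ → write z, move ←, go to Q
Q | _[x]zyxxx   read x → write z, move ·, go to R
R | _[z]zyxxx   read z → write z, move ←, go to P
P | [_]zzyxxx   read _ → write x, move →, go to Q
Q | x[z]zyxxx   read z → write y, move →, go to Q
Q | xy[z]yxxx   read z → write y, move →, go to Q
Q | xyy[y]xxx   read y → write x, move →, go to P
P | xyyx[x]xx   read x → write _, move ←, go to P
P | xyy[x]_xx   read x → write _, move ←, go to P
P | xy[y]__xx   read y → write y, move →, go to Q
Q | xyy[_]_xx   read _ → write z, move ←, go to Q
Q | xy[y]z_xx   read y → write x, move →, go to P
P | xyx[z]_xx
Cell -2 holds x when M halts.

x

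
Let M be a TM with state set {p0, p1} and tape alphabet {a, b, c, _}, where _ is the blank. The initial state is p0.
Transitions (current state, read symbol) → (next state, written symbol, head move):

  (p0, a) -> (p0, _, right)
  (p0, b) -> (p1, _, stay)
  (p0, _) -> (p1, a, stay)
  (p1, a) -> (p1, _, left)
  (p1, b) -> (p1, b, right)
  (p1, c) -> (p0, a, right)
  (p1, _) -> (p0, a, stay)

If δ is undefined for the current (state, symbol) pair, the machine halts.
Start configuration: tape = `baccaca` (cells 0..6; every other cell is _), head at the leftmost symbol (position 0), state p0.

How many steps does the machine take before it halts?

p0 | [b]accaca   read b → write _, move stay, go to p1
p1 | [_]accaca   read _ → write a, move stay, go to p0
p0 | [a]accaca   read a → write _, move right, go to p0
p0 | _[a]ccaca   read a → write _, move right, go to p0
p0 | __[c]caca
M halts after 4 transitions.

4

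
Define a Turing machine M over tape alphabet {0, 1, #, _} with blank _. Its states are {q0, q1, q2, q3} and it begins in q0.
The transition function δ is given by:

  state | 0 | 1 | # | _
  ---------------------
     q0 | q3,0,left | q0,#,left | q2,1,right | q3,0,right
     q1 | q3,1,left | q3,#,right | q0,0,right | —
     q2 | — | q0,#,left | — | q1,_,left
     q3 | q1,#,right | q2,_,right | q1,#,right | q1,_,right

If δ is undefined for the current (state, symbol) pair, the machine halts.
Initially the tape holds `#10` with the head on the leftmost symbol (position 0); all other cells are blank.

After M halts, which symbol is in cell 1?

#

state=q0 head=0 tape=_[#]10__   (q0,#)→(q2,1,right)
state=q2 head=1 tape=_1[1]0__   (q2,1)→(q0,#,left)
state=q0 head=0 tape=_[1]#0__   (q0,1)→(q0,#,left)
state=q0 head=-1 tape=[_]##0__   (q0,_)→(q3,0,right)
state=q3 head=0 tape=0[#]#0__   (q3,#)→(q1,#,right)
state=q1 head=1 tape=0#[#]0__   (q1,#)→(q0,0,right)
state=q0 head=2 tape=0#0[0]__   (q0,0)→(q3,0,left)
state=q3 head=1 tape=0#[0]0__   (q3,0)→(q1,#,right)
state=q1 head=2 tape=0##[0]__   (q1,0)→(q3,1,left)
state=q3 head=1 tape=0#[#]1__   (q3,#)→(q1,#,right)
state=q1 head=2 tape=0##[1]__   (q1,1)→(q3,#,right)
state=q3 head=3 tape=0###[_]_   (q3,_)→(q1,_,right)
state=q1 head=4 tape=0###_[_]
Cell 1 holds # when M halts.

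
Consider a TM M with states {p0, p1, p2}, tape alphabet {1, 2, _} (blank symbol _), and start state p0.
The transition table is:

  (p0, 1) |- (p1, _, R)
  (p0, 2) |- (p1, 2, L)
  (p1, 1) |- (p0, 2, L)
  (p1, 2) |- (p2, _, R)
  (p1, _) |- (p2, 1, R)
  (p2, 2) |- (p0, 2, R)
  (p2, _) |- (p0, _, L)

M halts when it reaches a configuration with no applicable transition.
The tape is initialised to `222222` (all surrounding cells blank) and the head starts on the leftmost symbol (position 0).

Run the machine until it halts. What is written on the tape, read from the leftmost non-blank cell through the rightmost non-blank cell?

state=p0 head=0 tape=_[2]22222_   (p0,2)→(p1,2,L)
state=p1 head=-1 tape=[_]222222_   (p1,_)→(p2,1,R)
state=p2 head=0 tape=1[2]22222_   (p2,2)→(p0,2,R)
state=p0 head=1 tape=12[2]2222_   (p0,2)→(p1,2,L)
state=p1 head=0 tape=1[2]22222_   (p1,2)→(p2,_,R)
state=p2 head=1 tape=1_[2]2222_   (p2,2)→(p0,2,R)
state=p0 head=2 tape=1_2[2]222_   (p0,2)→(p1,2,L)
state=p1 head=1 tape=1_[2]2222_   (p1,2)→(p2,_,R)
state=p2 head=2 tape=1__[2]222_   (p2,2)→(p0,2,R)
state=p0 head=3 tape=1__2[2]22_   (p0,2)→(p1,2,L)
state=p1 head=2 tape=1__[2]222_   (p1,2)→(p2,_,R)
state=p2 head=3 tape=1___[2]22_   (p2,2)→(p0,2,R)
state=p0 head=4 tape=1___2[2]2_   (p0,2)→(p1,2,L)
state=p1 head=3 tape=1___[2]22_   (p1,2)→(p2,_,R)
state=p2 head=4 tape=1____[2]2_   (p2,2)→(p0,2,R)
state=p0 head=5 tape=1____2[2]_   (p0,2)→(p1,2,L)
state=p1 head=4 tape=1____[2]2_   (p1,2)→(p2,_,R)
state=p2 head=5 tape=1_____[2]_   (p2,2)→(p0,2,R)
state=p0 head=6 tape=1_____2[_]
The non-blank tape span at halt is 1_____2.

1_____2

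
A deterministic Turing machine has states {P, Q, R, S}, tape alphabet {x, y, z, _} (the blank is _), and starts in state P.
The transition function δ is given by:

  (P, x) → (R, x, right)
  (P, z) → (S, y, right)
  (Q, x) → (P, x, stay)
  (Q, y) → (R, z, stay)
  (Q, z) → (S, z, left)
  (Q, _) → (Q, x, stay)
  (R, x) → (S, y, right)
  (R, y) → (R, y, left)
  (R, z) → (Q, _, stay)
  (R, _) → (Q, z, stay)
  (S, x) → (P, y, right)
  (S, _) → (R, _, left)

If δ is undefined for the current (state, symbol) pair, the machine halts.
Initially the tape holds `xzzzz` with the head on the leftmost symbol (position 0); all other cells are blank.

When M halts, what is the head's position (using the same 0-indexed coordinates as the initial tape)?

P | [x]zzzz__   read x → write x, move right, go to R
R | x[z]zzz__   read z → write _, move stay, go to Q
Q | x[_]zzz__   read _ → write x, move stay, go to Q
Q | x[x]zzz__   read x → write x, move stay, go to P
P | x[x]zzz__   read x → write x, move right, go to R
R | xx[z]zz__   read z → write _, move stay, go to Q
Q | xx[_]zz__   read _ → write x, move stay, go to Q
Q | xx[x]zz__   read x → write x, move stay, go to P
P | xx[x]zz__   read x → write x, move right, go to R
R | xxx[z]z__   read z → write _, move stay, go to Q
Q | xxx[_]z__   read _ → write x, move stay, go to Q
Q | xxx[x]z__   read x → write x, move stay, go to P
P | xxx[x]z__   read x → write x, move right, go to R
R | xxxx[z]__   read z → write _, move stay, go to Q
Q | xxxx[_]__   read _ → write x, move stay, go to Q
Q | xxxx[x]__   read x → write x, move stay, go to P
P | xxxx[x]__   read x → write x, move right, go to R
R | xxxxx[_]_   read _ → write z, move stay, go to Q
Q | xxxxx[z]_   read z → write z, move left, go to S
S | xxxx[x]z_   read x → write y, move right, go to P
P | xxxxy[z]_   read z → write y, move right, go to S
S | xxxxyy[_]   read _ → write _, move left, go to R
R | xxxxy[y]_   read y → write y, move left, go to R
R | xxxx[y]y_   read y → write y, move left, go to R
R | xxx[x]yy_   read x → write y, move right, go to S
S | xxxy[y]y_
At halt the head is at cell 4.

4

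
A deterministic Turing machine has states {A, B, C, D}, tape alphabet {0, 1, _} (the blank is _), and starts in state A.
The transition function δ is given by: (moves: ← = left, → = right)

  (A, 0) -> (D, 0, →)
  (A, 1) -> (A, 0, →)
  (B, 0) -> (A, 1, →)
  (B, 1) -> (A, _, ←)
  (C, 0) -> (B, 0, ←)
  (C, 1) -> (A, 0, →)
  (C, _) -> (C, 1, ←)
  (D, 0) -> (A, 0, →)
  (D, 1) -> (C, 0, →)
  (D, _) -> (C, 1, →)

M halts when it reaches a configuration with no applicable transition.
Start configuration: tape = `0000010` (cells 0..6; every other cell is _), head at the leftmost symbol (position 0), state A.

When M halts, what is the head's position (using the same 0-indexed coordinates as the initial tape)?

A | [0]000010___   read 0 → write 0, move →, go to D
D | 0[0]00010___   read 0 → write 0, move →, go to A
A | 00[0]0010___   read 0 → write 0, move →, go to D
D | 000[0]010___   read 0 → write 0, move →, go to A
A | 0000[0]10___   read 0 → write 0, move →, go to D
D | 00000[1]0___   read 1 → write 0, move →, go to C
C | 000000[0]___   read 0 → write 0, move ←, go to B
B | 00000[0]0___   read 0 → write 1, move →, go to A
A | 000001[0]___   read 0 → write 0, move →, go to D
D | 0000010[_]__   read _ → write 1, move →, go to C
C | 00000101[_]_   read _ → write 1, move ←, go to C
C | 0000010[1]1_   read 1 → write 0, move →, go to A
A | 00000100[1]_   read 1 → write 0, move →, go to A
A | 000001000[_]
At halt the head is at cell 9.

9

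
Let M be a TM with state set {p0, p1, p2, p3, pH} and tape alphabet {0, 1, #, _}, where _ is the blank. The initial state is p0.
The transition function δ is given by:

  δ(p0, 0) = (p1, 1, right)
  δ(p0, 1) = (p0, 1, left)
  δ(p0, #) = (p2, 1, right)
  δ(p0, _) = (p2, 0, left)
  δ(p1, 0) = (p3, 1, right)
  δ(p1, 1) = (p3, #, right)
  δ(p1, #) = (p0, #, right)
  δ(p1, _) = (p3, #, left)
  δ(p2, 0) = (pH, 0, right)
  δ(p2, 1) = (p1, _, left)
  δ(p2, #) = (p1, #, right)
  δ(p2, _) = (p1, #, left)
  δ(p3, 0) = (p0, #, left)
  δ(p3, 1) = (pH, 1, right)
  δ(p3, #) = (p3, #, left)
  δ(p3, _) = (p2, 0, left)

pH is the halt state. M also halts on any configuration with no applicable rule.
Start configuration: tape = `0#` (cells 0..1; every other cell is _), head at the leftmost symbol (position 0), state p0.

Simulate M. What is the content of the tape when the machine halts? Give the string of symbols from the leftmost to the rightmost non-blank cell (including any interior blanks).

p0 | [0]#__   read 0 → write 1, move right, go to p1
p1 | 1[#]__   read # → write #, move right, go to p0
p0 | 1#[_]_   read _ → write 0, move left, go to p2
p2 | 1[#]0_   read # → write #, move right, go to p1
p1 | 1#[0]_   read 0 → write 1, move right, go to p3
p3 | 1#1[_]   read _ → write 0, move left, go to p2
p2 | 1#[1]0   read 1 → write _, move left, go to p1
p1 | 1[#]_0   read # → write #, move right, go to p0
p0 | 1#[_]0   read _ → write 0, move left, go to p2
p2 | 1[#]00   read # → write #, move right, go to p1
p1 | 1#[0]0   read 0 → write 1, move right, go to p3
p3 | 1#1[0]   read 0 → write #, move left, go to p0
p0 | 1#[1]#   read 1 → write 1, move left, go to p0
p0 | 1[#]1#   read # → write 1, move right, go to p2
p2 | 11[1]#   read 1 → write _, move left, go to p1
p1 | 1[1]_#   read 1 → write #, move right, go to p3
p3 | 1#[_]#   read _ → write 0, move left, go to p2
p2 | 1[#]0#   read # → write #, move right, go to p1
p1 | 1#[0]#   read 0 → write 1, move right, go to p3
p3 | 1#1[#]   read # → write #, move left, go to p3
p3 | 1#[1]#   read 1 → write 1, move right, go to pH
pH | 1#1[#]
The non-blank tape span at halt is 1#1#.

1#1#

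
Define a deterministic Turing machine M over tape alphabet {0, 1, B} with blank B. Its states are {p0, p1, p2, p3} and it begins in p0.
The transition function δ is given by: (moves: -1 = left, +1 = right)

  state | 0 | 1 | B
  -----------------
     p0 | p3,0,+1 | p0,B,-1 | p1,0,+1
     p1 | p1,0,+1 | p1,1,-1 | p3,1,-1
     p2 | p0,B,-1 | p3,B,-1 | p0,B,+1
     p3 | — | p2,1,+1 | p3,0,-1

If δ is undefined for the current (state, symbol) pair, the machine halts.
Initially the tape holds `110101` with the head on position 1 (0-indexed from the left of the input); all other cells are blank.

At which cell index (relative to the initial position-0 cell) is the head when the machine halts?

p0 | B1[1]0101   read 1 → write B, move -1, go to p0
p0 | B[1]B0101   read 1 → write B, move -1, go to p0
p0 | [B]BB0101   read B → write 0, move +1, go to p1
p1 | 0[B]B0101   read B → write 1, move -1, go to p3
p3 | [0]1B0101
At halt the head is at cell -1.

-1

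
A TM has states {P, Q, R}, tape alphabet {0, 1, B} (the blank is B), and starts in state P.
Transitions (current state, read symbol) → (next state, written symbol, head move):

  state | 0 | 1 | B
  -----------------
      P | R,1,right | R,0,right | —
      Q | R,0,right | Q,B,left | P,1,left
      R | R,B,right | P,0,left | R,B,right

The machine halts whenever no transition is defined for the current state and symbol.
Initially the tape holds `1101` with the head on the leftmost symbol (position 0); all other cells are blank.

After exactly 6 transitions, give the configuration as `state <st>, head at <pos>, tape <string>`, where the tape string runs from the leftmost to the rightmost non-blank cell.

P | [1]101   read 1 → write 0, move right, go to R
R | 0[1]01   read 1 → write 0, move left, go to P
P | [0]001   read 0 → write 1, move right, go to R
R | 1[0]01   read 0 → write B, move right, go to R
R | 1B[0]1   read 0 → write B, move right, go to R
R | 1BB[1]   read 1 → write 0, move left, go to P
P | 1B[B]0
After 6 steps: state P, head at 2, tape 1BB0.

state P, head at 2, tape 1BB0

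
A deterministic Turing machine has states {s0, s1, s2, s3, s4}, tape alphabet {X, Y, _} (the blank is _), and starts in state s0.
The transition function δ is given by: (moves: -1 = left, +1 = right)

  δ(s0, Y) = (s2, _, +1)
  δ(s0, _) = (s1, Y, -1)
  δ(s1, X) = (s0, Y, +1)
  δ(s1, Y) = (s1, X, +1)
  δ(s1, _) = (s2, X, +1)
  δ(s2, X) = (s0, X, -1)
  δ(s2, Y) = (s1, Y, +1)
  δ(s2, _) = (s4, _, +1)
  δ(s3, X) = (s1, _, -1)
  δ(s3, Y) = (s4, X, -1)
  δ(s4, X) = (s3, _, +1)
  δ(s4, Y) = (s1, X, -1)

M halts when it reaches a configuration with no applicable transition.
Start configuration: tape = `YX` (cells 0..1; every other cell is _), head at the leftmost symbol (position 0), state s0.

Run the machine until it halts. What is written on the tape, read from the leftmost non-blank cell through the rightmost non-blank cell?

state=s0 head=0 tape=_[Y]X____   (s0,Y)→(s2,_,+1)
state=s2 head=1 tape=__[X]____   (s2,X)→(s0,X,-1)
state=s0 head=0 tape=_[_]X____   (s0,_)→(s1,Y,-1)
state=s1 head=-1 tape=[_]YX____   (s1,_)→(s2,X,+1)
state=s2 head=0 tape=X[Y]X____   (s2,Y)→(s1,Y,+1)
state=s1 head=1 tape=XY[X]____   (s1,X)→(s0,Y,+1)
state=s0 head=2 tape=XYY[_]___   (s0,_)→(s1,Y,-1)
state=s1 head=1 tape=XY[Y]Y___   (s1,Y)→(s1,X,+1)
state=s1 head=2 tape=XYX[Y]___   (s1,Y)→(s1,X,+1)
state=s1 head=3 tape=XYXX[_]__   (s1,_)→(s2,X,+1)
state=s2 head=4 tape=XYXXX[_]_   (s2,_)→(s4,_,+1)
state=s4 head=5 tape=XYXXX_[_]
The non-blank tape span at halt is XYXXX.

XYXXX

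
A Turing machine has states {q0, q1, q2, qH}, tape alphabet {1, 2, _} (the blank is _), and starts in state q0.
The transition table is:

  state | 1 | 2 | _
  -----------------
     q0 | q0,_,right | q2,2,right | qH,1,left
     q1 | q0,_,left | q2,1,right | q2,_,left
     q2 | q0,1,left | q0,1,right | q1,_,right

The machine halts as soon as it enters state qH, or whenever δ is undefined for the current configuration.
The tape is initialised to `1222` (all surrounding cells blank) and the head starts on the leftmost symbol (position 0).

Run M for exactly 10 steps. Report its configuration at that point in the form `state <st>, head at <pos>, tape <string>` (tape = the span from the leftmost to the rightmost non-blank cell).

state=q0 head=0 tape=[1]222__   (q0,1)→(q0,_,right)
state=q0 head=1 tape=_[2]22__   (q0,2)→(q2,2,right)
state=q2 head=2 tape=_2[2]2__   (q2,2)→(q0,1,right)
state=q0 head=3 tape=_21[2]__   (q0,2)→(q2,2,right)
state=q2 head=4 tape=_212[_]_   (q2,_)→(q1,_,right)
state=q1 head=5 tape=_212_[_]   (q1,_)→(q2,_,left)
state=q2 head=4 tape=_212[_]_   (q2,_)→(q1,_,right)
state=q1 head=5 tape=_212_[_]   (q1,_)→(q2,_,left)
state=q2 head=4 tape=_212[_]_   (q2,_)→(q1,_,right)
state=q1 head=5 tape=_212_[_]   (q1,_)→(q2,_,left)
state=q2 head=4 tape=_212[_]_
After 10 steps: state q2, head at 4, tape 212.

state q2, head at 4, tape 212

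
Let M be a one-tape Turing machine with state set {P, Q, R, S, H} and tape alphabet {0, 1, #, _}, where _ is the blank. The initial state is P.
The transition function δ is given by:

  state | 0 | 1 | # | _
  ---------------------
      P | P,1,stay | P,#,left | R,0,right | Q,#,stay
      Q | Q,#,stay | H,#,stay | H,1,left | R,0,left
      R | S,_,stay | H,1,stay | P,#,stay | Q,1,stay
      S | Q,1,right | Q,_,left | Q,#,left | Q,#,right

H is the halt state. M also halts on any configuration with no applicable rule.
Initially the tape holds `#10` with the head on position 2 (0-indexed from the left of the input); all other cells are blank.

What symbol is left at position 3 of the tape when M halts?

#

P | #1[0]_   read 0 → write 1, move stay, go to P
P | #1[1]_   read 1 → write #, move left, go to P
P | #[1]#_   read 1 → write #, move left, go to P
P | [#]##_   read # → write 0, move right, go to R
R | 0[#]#_   read # → write #, move stay, go to P
P | 0[#]#_   read # → write 0, move right, go to R
R | 00[#]_   read # → write #, move stay, go to P
P | 00[#]_   read # → write 0, move right, go to R
R | 000[_]   read _ → write 1, move stay, go to Q
Q | 000[1]   read 1 → write #, move stay, go to H
H | 000[#]
Cell 3 holds # when M halts.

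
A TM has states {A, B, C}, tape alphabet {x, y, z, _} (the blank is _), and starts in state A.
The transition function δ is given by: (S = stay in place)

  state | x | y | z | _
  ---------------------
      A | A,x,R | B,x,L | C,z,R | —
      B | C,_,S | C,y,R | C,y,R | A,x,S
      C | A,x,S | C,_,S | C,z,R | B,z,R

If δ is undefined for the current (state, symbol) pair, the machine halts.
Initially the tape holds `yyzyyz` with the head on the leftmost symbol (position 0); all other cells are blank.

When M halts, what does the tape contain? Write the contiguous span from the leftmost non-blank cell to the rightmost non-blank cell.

A | _[y]yzyyz___   read y → write x, move L, go to B
B | [_]xyzyyz___   read _ → write x, move S, go to A
A | [x]xyzyyz___   read x → write x, move R, go to A
A | x[x]yzyyz___   read x → write x, move R, go to A
A | xx[y]zyyz___   read y → write x, move L, go to B
B | x[x]xzyyz___   read x → write _, move S, go to C
C | x[_]xzyyz___   read _ → write z, move R, go to B
B | xz[x]zyyz___   read x → write _, move S, go to C
C | xz[_]zyyz___   read _ → write z, move R, go to B
B | xzz[z]yyz___   read z → write y, move R, go to C
C | xzzy[y]yz___   read y → write _, move S, go to C
C | xzzy[_]yz___   read _ → write z, move R, go to B
B | xzzyz[y]z___   read y → write y, move R, go to C
C | xzzyzy[z]___   read z → write z, move R, go to C
C | xzzyzyz[_]__   read _ → write z, move R, go to B
B | xzzyzyzz[_]_   read _ → write x, move S, go to A
A | xzzyzyzz[x]_   read x → write x, move R, go to A
A | xzzyzyzzx[_]
The non-blank tape span at halt is xzzyzyzzx.

xzzyzyzzx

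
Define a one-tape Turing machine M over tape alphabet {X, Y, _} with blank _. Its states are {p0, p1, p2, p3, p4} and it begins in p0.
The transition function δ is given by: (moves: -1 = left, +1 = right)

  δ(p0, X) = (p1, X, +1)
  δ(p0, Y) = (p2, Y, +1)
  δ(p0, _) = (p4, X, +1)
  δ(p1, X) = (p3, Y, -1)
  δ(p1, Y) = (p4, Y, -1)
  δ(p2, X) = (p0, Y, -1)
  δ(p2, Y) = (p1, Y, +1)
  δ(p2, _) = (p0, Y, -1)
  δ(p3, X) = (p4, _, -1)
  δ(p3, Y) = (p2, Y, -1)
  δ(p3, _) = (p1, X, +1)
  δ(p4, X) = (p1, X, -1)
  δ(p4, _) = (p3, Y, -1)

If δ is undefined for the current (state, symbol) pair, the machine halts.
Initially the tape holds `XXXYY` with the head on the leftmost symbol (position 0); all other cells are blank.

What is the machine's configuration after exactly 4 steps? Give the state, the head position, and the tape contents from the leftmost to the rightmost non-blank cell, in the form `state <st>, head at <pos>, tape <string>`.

state p3, head at -2, tape Y_YXYY

state=p0 head=0 tape=__[X]XXYY   (p0,X)→(p1,X,+1)
state=p1 head=1 tape=__X[X]XYY   (p1,X)→(p3,Y,-1)
state=p3 head=0 tape=__[X]YXYY   (p3,X)→(p4,_,-1)
state=p4 head=-1 tape=_[_]_YXYY   (p4,_)→(p3,Y,-1)
state=p3 head=-2 tape=[_]Y_YXYY
After 4 steps: state p3, head at -2, tape Y_YXYY.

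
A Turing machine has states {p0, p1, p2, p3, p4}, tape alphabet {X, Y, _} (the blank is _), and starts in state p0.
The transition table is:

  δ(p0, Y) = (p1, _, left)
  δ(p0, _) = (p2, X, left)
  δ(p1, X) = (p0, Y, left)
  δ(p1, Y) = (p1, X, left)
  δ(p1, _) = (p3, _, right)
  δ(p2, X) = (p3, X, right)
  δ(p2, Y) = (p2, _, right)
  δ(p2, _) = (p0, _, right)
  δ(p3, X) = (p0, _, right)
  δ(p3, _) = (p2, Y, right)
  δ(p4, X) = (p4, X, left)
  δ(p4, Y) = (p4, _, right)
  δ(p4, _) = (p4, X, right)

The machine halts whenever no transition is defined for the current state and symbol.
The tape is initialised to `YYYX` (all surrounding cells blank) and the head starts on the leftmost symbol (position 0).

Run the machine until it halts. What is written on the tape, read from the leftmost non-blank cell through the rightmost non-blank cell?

p0 | _[Y]YYX___   read Y → write _, move left, go to p1
p1 | [_]_YYX___   read _ → write _, move right, go to p3
p3 | _[_]YYX___   read _ → write Y, move right, go to p2
p2 | _Y[Y]YX___   read Y → write _, move right, go to p2
p2 | _Y_[Y]X___   read Y → write _, move right, go to p2
p2 | _Y__[X]___   read X → write X, move right, go to p3
p3 | _Y__X[_]__   read _ → write Y, move right, go to p2
p2 | _Y__XY[_]_   read _ → write _, move right, go to p0
p0 | _Y__XY_[_]   read _ → write X, move left, go to p2
p2 | _Y__XY[_]X   read _ → write _, move right, go to p0
p0 | _Y__XY_[X]
The non-blank tape span at halt is Y__XY_X.

Y__XY_X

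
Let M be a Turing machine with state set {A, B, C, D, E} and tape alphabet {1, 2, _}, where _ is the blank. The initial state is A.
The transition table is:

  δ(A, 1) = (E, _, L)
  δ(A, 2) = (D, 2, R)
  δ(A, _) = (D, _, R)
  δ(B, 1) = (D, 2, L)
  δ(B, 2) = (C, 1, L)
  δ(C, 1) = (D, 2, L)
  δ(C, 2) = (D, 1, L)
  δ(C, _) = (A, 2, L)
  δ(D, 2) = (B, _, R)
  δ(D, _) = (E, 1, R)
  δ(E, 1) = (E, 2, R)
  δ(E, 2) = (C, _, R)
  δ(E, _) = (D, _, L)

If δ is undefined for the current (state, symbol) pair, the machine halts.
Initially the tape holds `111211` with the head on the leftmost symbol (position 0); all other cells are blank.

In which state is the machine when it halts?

A | __[1]11211   read 1 → write _, move L, go to E
E | _[_]_11211   read _ → write _, move L, go to D
D | [_]__11211   read _ → write 1, move R, go to E
E | 1[_]_11211   read _ → write _, move L, go to D
D | [1]__11211
No transition is defined for (D, 1); M halts in state D.

D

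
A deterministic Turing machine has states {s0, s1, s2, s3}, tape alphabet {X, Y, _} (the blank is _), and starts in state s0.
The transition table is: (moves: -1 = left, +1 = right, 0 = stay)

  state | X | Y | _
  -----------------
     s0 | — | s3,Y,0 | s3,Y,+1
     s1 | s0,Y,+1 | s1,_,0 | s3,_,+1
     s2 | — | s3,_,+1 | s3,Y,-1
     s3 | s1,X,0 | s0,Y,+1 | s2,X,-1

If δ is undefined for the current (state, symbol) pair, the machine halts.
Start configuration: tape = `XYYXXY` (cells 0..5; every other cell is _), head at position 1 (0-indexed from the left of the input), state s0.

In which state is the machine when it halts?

s0

state=s0 head=1 tape=X[Y]YXXY   (s0,Y)→(s3,Y,0)
state=s3 head=1 tape=X[Y]YXXY   (s3,Y)→(s0,Y,+1)
state=s0 head=2 tape=XY[Y]XXY   (s0,Y)→(s3,Y,0)
state=s3 head=2 tape=XY[Y]XXY   (s3,Y)→(s0,Y,+1)
state=s0 head=3 tape=XYY[X]XY
No transition is defined for (s0, X); M halts in state s0.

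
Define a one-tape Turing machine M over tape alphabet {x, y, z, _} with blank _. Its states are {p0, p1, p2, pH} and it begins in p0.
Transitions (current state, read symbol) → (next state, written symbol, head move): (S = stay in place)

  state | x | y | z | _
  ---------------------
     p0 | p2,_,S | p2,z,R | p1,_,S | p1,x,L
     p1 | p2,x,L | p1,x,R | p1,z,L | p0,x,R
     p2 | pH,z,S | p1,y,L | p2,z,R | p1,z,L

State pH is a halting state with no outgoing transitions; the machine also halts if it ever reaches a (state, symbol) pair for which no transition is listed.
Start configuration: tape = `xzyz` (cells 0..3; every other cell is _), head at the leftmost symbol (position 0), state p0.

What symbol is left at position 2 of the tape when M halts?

p0 | _[x]zyz_   read x → write _, move S, go to p2
p2 | _[_]zyz_   read _ → write z, move L, go to p1
p1 | [_]zzyz_   read _ → write x, move R, go to p0
p0 | x[z]zyz_   read z → write _, move S, go to p1
p1 | x[_]zyz_   read _ → write x, move R, go to p0
p0 | xx[z]yz_   read z → write _, move S, go to p1
p1 | xx[_]yz_   read _ → write x, move R, go to p0
p0 | xxx[y]z_   read y → write z, move R, go to p2
p2 | xxxz[z]_   read z → write z, move R, go to p2
p2 | xxxzz[_]   read _ → write z, move L, go to p1
p1 | xxxz[z]z   read z → write z, move L, go to p1
p1 | xxx[z]zz   read z → write z, move L, go to p1
p1 | xx[x]zzz   read x → write x, move L, go to p2
p2 | x[x]xzzz   read x → write z, move S, go to pH
pH | x[z]xzzz
Cell 2 holds z when M halts.

z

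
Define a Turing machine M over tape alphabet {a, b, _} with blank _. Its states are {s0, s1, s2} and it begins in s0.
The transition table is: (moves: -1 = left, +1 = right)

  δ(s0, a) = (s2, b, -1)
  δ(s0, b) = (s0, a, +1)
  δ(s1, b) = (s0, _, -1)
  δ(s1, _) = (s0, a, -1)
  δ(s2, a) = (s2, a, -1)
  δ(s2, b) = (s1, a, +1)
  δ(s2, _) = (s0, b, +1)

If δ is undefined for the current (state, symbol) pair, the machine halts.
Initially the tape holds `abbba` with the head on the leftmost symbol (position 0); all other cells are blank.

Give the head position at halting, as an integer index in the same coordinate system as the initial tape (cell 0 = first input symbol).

0

state=s0 head=0 tape=_[a]bbba   (s0,a)→(s2,b,-1)
state=s2 head=-1 tape=[_]bbbba   (s2,_)→(s0,b,+1)
state=s0 head=0 tape=b[b]bbba   (s0,b)→(s0,a,+1)
state=s0 head=1 tape=ba[b]bba   (s0,b)→(s0,a,+1)
state=s0 head=2 tape=baa[b]ba   (s0,b)→(s0,a,+1)
state=s0 head=3 tape=baaa[b]a   (s0,b)→(s0,a,+1)
state=s0 head=4 tape=baaaa[a]   (s0,a)→(s2,b,-1)
state=s2 head=3 tape=baaa[a]b   (s2,a)→(s2,a,-1)
state=s2 head=2 tape=baa[a]ab   (s2,a)→(s2,a,-1)
state=s2 head=1 tape=ba[a]aab   (s2,a)→(s2,a,-1)
state=s2 head=0 tape=b[a]aaab   (s2,a)→(s2,a,-1)
state=s2 head=-1 tape=[b]aaaab   (s2,b)→(s1,a,+1)
state=s1 head=0 tape=a[a]aaab
At halt the head is at cell 0.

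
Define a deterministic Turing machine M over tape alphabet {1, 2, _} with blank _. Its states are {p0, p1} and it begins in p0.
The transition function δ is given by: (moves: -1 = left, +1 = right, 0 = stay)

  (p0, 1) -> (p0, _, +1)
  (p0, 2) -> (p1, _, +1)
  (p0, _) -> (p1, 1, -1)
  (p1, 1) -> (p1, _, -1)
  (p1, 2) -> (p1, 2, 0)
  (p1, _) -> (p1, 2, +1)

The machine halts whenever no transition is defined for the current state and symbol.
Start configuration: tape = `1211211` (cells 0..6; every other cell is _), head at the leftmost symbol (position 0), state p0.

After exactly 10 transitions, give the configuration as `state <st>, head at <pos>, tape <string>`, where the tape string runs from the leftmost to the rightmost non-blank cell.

state=p0 head=0 tape=[1]211211   (p0,1)→(p0,_,+1)
state=p0 head=1 tape=_[2]11211   (p0,2)→(p1,_,+1)
state=p1 head=2 tape=__[1]1211   (p1,1)→(p1,_,-1)
state=p1 head=1 tape=_[_]_1211   (p1,_)→(p1,2,+1)
state=p1 head=2 tape=_2[_]1211   (p1,_)→(p1,2,+1)
state=p1 head=3 tape=_22[1]211   (p1,1)→(p1,_,-1)
state=p1 head=2 tape=_2[2]_211   (p1,2)→(p1,2,0)
state=p1 head=2 tape=_2[2]_211   (p1,2)→(p1,2,0)
state=p1 head=2 tape=_2[2]_211   (p1,2)→(p1,2,0)
state=p1 head=2 tape=_2[2]_211   (p1,2)→(p1,2,0)
state=p1 head=2 tape=_2[2]_211
After 10 steps: state p1, head at 2, tape 22_211.

state p1, head at 2, tape 22_211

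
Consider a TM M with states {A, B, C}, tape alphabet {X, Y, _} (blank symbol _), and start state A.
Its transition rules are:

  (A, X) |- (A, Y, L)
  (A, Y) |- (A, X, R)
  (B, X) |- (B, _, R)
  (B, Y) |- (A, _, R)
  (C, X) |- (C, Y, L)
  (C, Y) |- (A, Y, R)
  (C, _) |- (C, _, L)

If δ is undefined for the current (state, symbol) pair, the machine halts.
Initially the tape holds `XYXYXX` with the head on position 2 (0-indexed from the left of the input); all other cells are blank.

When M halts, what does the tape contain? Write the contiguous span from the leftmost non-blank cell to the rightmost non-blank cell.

YYYYYX

A | _XY[X]YXX   read X → write Y, move L, go to A
A | _X[Y]YYXX   read Y → write X, move R, go to A
A | _XX[Y]YXX   read Y → write X, move R, go to A
A | _XXX[Y]XX   read Y → write X, move R, go to A
A | _XXXX[X]X   read X → write Y, move L, go to A
A | _XXX[X]YX   read X → write Y, move L, go to A
A | _XX[X]YYX   read X → write Y, move L, go to A
A | _X[X]YYYX   read X → write Y, move L, go to A
A | _[X]YYYYX   read X → write Y, move L, go to A
A | [_]YYYYYX
The non-blank tape span at halt is YYYYYX.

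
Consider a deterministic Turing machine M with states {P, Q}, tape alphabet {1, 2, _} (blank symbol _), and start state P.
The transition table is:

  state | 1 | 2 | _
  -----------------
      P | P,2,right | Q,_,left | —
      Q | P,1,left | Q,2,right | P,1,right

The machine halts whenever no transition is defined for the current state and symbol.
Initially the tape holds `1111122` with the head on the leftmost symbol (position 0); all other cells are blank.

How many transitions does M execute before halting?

14

P | [1]111122   read 1 → write 2, move right, go to P
P | 2[1]11122   read 1 → write 2, move right, go to P
P | 22[1]1122   read 1 → write 2, move right, go to P
P | 222[1]122   read 1 → write 2, move right, go to P
P | 2222[1]22   read 1 → write 2, move right, go to P
P | 22222[2]2   read 2 → write _, move left, go to Q
Q | 2222[2]_2   read 2 → write 2, move right, go to Q
Q | 22222[_]2   read _ → write 1, move right, go to P
P | 222221[2]   read 2 → write _, move left, go to Q
Q | 22222[1]_   read 1 → write 1, move left, go to P
P | 2222[2]1_   read 2 → write _, move left, go to Q
Q | 222[2]_1_   read 2 → write 2, move right, go to Q
Q | 2222[_]1_   read _ → write 1, move right, go to P
P | 22221[1]_   read 1 → write 2, move right, go to P
P | 222212[_]
M halts after 14 transitions.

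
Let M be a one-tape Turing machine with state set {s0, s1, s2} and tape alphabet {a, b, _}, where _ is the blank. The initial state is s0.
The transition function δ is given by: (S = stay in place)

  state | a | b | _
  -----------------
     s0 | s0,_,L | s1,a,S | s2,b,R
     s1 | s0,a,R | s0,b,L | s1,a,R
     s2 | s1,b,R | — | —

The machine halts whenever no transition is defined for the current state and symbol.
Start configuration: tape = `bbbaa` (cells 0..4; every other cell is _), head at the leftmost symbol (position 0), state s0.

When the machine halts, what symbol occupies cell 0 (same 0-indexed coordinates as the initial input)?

state=s0 head=0 tape=_[b]bbaa   (s0,b)→(s1,a,S)
state=s1 head=0 tape=_[a]bbaa   (s1,a)→(s0,a,R)
state=s0 head=1 tape=_a[b]baa   (s0,b)→(s1,a,S)
state=s1 head=1 tape=_a[a]baa   (s1,a)→(s0,a,R)
state=s0 head=2 tape=_aa[b]aa   (s0,b)→(s1,a,S)
state=s1 head=2 tape=_aa[a]aa   (s1,a)→(s0,a,R)
state=s0 head=3 tape=_aaa[a]a   (s0,a)→(s0,_,L)
state=s0 head=2 tape=_aa[a]_a   (s0,a)→(s0,_,L)
state=s0 head=1 tape=_a[a]__a   (s0,a)→(s0,_,L)
state=s0 head=0 tape=_[a]___a   (s0,a)→(s0,_,L)
state=s0 head=-1 tape=[_]____a   (s0,_)→(s2,b,R)
state=s2 head=0 tape=b[_]___a
Cell 0 holds _ when M halts.

_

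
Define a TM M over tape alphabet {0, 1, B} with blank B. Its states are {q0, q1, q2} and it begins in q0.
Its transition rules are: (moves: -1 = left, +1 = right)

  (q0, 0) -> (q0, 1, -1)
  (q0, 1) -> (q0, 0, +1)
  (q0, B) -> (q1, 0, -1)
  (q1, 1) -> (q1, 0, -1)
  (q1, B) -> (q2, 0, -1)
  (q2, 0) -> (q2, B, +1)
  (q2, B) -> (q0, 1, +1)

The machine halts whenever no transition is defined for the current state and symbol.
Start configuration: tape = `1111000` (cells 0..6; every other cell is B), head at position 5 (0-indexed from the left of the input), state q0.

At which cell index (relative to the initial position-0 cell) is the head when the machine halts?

6

q0 | 11110[0]0B   read 0 → write 1, move -1, go to q0
q0 | 1111[0]10B   read 0 → write 1, move -1, go to q0
q0 | 111[1]110B   read 1 → write 0, move +1, go to q0
q0 | 1110[1]10B   read 1 → write 0, move +1, go to q0
q0 | 11100[1]0B   read 1 → write 0, move +1, go to q0
q0 | 111000[0]B   read 0 → write 1, move -1, go to q0
q0 | 11100[0]1B   read 0 → write 1, move -1, go to q0
q0 | 1110[0]11B   read 0 → write 1, move -1, go to q0
q0 | 111[0]111B   read 0 → write 1, move -1, go to q0
q0 | 11[1]1111B   read 1 → write 0, move +1, go to q0
q0 | 110[1]111B   read 1 → write 0, move +1, go to q0
q0 | 1100[1]11B   read 1 → write 0, move +1, go to q0
q0 | 11000[1]1B   read 1 → write 0, move +1, go to q0
q0 | 110000[1]B   read 1 → write 0, move +1, go to q0
q0 | 1100000[B]   read B → write 0, move -1, go to q1
q1 | 110000[0]0
At halt the head is at cell 6.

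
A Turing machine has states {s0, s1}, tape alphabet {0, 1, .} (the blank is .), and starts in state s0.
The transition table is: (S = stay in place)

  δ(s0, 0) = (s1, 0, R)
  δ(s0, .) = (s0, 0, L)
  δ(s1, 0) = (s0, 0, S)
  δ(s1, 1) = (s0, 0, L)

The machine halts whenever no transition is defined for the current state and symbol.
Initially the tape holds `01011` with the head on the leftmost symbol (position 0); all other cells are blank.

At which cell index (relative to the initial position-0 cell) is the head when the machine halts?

state=s0 head=0 tape=[0]1011.   (s0,0)→(s1,0,R)
state=s1 head=1 tape=0[1]011.   (s1,1)→(s0,0,L)
state=s0 head=0 tape=[0]0011.   (s0,0)→(s1,0,R)
state=s1 head=1 tape=0[0]011.   (s1,0)→(s0,0,S)
state=s0 head=1 tape=0[0]011.   (s0,0)→(s1,0,R)
state=s1 head=2 tape=00[0]11.   (s1,0)→(s0,0,S)
state=s0 head=2 tape=00[0]11.   (s0,0)→(s1,0,R)
state=s1 head=3 tape=000[1]1.   (s1,1)→(s0,0,L)
state=s0 head=2 tape=00[0]01.   (s0,0)→(s1,0,R)
state=s1 head=3 tape=000[0]1.   (s1,0)→(s0,0,S)
state=s0 head=3 tape=000[0]1.   (s0,0)→(s1,0,R)
state=s1 head=4 tape=0000[1].   (s1,1)→(s0,0,L)
state=s0 head=3 tape=000[0]0.   (s0,0)→(s1,0,R)
state=s1 head=4 tape=0000[0].   (s1,0)→(s0,0,S)
state=s0 head=4 tape=0000[0].   (s0,0)→(s1,0,R)
state=s1 head=5 tape=00000[.]
At halt the head is at cell 5.

5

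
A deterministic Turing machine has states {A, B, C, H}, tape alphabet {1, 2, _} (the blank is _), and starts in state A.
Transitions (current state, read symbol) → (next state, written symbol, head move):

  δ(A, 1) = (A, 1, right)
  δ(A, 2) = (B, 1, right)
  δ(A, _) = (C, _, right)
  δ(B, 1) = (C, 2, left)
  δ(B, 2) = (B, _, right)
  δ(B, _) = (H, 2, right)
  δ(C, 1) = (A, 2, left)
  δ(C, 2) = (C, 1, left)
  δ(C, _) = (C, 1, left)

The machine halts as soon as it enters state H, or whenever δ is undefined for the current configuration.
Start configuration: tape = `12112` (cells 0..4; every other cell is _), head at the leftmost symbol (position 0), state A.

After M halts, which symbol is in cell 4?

A | [1]2112__   read 1 → write 1, move right, go to A
A | 1[2]112__   read 2 → write 1, move right, go to B
B | 11[1]12__   read 1 → write 2, move left, go to C
C | 1[1]212__   read 1 → write 2, move left, go to A
A | [1]2212__   read 1 → write 1, move right, go to A
A | 1[2]212__   read 2 → write 1, move right, go to B
B | 11[2]12__   read 2 → write _, move right, go to B
B | 11_[1]2__   read 1 → write 2, move left, go to C
C | 11[_]22__   read _ → write 1, move left, go to C
C | 1[1]122__   read 1 → write 2, move left, go to A
A | [1]2122__   read 1 → write 1, move right, go to A
A | 1[2]122__   read 2 → write 1, move right, go to B
B | 11[1]22__   read 1 → write 2, move left, go to C
C | 1[1]222__   read 1 → write 2, move left, go to A
A | [1]2222__   read 1 → write 1, move right, go to A
A | 1[2]222__   read 2 → write 1, move right, go to B
B | 11[2]22__   read 2 → write _, move right, go to B
B | 11_[2]2__   read 2 → write _, move right, go to B
B | 11__[2]__   read 2 → write _, move right, go to B
B | 11___[_]_   read _ → write 2, move right, go to H
H | 11___2[_]
Cell 4 holds _ when M halts.

_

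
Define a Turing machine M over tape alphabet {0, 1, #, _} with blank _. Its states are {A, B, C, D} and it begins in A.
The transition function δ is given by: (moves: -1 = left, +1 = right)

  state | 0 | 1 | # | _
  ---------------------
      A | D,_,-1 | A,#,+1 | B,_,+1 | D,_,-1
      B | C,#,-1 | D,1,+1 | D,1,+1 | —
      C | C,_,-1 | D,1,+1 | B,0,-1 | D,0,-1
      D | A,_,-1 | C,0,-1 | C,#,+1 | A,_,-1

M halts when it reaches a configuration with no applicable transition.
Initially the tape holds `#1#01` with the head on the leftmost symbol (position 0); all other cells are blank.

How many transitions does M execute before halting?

state=A head=0 tape=[#]1#01   (A,#)→(B,_,+1)
state=B head=1 tape=_[1]#01   (B,1)→(D,1,+1)
state=D head=2 tape=_1[#]01   (D,#)→(C,#,+1)
state=C head=3 tape=_1#[0]1   (C,0)→(C,_,-1)
state=C head=2 tape=_1[#]_1   (C,#)→(B,0,-1)
state=B head=1 tape=_[1]0_1   (B,1)→(D,1,+1)
state=D head=2 tape=_1[0]_1   (D,0)→(A,_,-1)
state=A head=1 tape=_[1]__1   (A,1)→(A,#,+1)
state=A head=2 tape=_#[_]_1   (A,_)→(D,_,-1)
state=D head=1 tape=_[#]__1   (D,#)→(C,#,+1)
state=C head=2 tape=_#[_]_1   (C,_)→(D,0,-1)
state=D head=1 tape=_[#]0_1   (D,#)→(C,#,+1)
state=C head=2 tape=_#[0]_1   (C,0)→(C,_,-1)
state=C head=1 tape=_[#]__1   (C,#)→(B,0,-1)
state=B head=0 tape=[_]0__1
M halts after 14 transitions.

14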